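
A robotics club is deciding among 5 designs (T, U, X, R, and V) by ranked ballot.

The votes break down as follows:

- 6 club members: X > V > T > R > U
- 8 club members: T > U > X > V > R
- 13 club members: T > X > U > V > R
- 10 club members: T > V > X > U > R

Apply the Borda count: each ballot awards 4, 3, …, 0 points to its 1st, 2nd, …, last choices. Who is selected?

Borda scores:
  T: 6·2 + 8·4 + 13·4 + 10·4 = 136
  U: 6·0 + 8·3 + 13·2 + 10·1 = 60
  X: 6·4 + 8·2 + 13·3 + 10·2 = 99
  R: 6·1 + 8·0 + 13·0 + 10·0 = 6
  V: 6·3 + 8·1 + 13·1 + 10·3 = 69
T has the highest total.

T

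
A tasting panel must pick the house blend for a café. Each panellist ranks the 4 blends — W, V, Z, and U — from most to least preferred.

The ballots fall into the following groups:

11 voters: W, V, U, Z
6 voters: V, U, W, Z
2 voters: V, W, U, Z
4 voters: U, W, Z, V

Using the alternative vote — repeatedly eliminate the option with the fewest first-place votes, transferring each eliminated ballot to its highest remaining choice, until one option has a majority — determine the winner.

Round 1: W 11, V 8, U 4, Z 0. Z has the fewest and is eliminated.
Round 2: W 11, V 8, U 4. U has the fewest and is eliminated.
Round 3: W 15, V 8. W has a majority.

W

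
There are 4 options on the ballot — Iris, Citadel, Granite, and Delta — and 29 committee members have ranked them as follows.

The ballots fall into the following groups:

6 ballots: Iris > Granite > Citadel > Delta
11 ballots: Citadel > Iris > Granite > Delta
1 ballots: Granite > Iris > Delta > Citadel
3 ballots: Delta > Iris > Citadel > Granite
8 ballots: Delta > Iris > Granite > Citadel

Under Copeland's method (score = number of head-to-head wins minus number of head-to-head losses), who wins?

Iris

Pairwise results:
  Iris vs Citadel: Iris wins 18–11.
  Iris vs Granite: Iris wins 28–1.
  Iris vs Delta: Iris wins 18–11.
  Citadel vs Granite: Granite wins 15–14.
  Citadel vs Delta: Citadel wins 17–12.
  Granite vs Delta: Granite wins 18–11.
Copeland scores (wins − losses):
  Iris: 3 − 0 = 3
  Citadel: 1 − 2 = -1
  Granite: 2 − 1 = 1
  Delta: 0 − 3 = -3
Iris has the best Copeland score.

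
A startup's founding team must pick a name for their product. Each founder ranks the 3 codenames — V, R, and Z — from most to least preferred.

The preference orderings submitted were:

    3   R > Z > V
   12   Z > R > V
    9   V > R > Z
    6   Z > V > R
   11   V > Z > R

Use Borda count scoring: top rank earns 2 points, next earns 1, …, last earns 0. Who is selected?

Z

Borda scores:
  V: 3·0 + 12·0 + 9·2 + 6·1 + 11·2 = 46
  R: 3·2 + 12·1 + 9·1 + 6·0 + 11·0 = 27
  Z: 3·1 + 12·2 + 9·0 + 6·2 + 11·1 = 50
Z has the highest total.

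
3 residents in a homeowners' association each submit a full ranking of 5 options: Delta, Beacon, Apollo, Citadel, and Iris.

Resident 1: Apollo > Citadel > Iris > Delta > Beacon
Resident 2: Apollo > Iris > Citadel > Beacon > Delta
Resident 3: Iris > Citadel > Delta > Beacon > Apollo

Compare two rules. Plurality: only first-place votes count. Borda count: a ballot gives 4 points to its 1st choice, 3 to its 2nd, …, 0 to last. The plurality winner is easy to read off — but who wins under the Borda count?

Iris

Plurality first-place counts: Delta 0, Beacon 0, Apollo 2, Citadel 0, Iris 1 → Apollo.
Borda totals: Delta 3, Beacon 2, Apollo 8, Citadel 8, Iris 9 → Iris.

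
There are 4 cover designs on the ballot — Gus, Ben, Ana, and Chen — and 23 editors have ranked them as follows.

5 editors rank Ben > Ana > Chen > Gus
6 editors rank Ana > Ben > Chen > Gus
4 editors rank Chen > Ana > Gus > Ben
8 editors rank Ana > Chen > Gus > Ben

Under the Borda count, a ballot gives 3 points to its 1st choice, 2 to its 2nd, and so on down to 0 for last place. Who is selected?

Ana

Borda scores:
  Gus: 5·0 + 6·0 + 4·1 + 8·1 = 12
  Ben: 5·3 + 6·2 + 4·0 + 8·0 = 27
  Ana: 5·2 + 6·3 + 4·2 + 8·3 = 60
  Chen: 5·1 + 6·1 + 4·3 + 8·2 = 39
Ana has the highest total.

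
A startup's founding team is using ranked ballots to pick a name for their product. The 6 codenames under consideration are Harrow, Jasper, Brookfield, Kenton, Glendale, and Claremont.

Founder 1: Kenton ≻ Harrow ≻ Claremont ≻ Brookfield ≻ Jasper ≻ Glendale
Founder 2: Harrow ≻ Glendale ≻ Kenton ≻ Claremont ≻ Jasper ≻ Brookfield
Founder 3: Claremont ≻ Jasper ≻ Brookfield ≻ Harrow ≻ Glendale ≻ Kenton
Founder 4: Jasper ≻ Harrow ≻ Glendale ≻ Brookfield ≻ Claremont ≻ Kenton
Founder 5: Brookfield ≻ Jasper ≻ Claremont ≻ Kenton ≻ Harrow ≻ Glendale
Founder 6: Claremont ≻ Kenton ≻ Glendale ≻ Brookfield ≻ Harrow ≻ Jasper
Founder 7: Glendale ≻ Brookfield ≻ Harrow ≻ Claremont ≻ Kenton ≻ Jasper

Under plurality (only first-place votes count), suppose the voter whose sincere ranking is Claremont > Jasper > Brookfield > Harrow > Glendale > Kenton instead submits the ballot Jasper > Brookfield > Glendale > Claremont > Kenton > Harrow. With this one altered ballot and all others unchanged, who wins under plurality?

Jasper

First-place totals with the altered ballot: Harrow 1, Jasper 2, Brookfield 1, Kenton 1, Glendale 1, Claremont 1.
The switch changes the winner from Claremont to Jasper.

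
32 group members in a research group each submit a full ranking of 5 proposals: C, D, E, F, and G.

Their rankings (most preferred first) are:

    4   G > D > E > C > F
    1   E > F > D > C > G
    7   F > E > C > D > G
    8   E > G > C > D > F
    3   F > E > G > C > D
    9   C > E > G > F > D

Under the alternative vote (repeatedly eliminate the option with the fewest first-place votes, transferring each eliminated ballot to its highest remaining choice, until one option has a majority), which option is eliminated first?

Round 1: F 10, C 9, E 9, G 4, D 0. D has the fewest and is eliminated.
Round 2: F 10, C 9, E 9, G 4. G has the fewest and is eliminated.
Round 3: E 13, F 10, C 9. C has the fewest and is eliminated.
Round 4: E 22, F 10. E has a majority.

D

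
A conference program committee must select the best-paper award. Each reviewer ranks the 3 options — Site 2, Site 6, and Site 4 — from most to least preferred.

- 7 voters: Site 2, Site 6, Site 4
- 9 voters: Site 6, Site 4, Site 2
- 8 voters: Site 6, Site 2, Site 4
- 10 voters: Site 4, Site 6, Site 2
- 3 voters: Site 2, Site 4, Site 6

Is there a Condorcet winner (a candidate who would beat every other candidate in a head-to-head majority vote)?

Yes

Head-to-head results (37 voters total):
Site 2 vs Site 6: Site 6 wins 27–10.
Site 2 vs Site 4: Site 4 wins 19–18.
Site 6 vs Site 4: Site 6 wins 24–13.
Site 6 beats each rival — Site 2 (27–10), Site 4 (24–13) — so Site 6 is the Condorcet winner.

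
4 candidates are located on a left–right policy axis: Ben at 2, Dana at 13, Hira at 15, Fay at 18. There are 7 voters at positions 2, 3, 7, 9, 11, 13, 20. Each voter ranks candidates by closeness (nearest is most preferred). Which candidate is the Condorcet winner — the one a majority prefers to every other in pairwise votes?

With single-peaked preferences on a line, the Condorcet winner is the candidate closest to the median voter.
The median voter (position 9) is closest to Dana at 13.
Check: Dana vs Fay — voters closer to Dana: 6 of 7.

Dana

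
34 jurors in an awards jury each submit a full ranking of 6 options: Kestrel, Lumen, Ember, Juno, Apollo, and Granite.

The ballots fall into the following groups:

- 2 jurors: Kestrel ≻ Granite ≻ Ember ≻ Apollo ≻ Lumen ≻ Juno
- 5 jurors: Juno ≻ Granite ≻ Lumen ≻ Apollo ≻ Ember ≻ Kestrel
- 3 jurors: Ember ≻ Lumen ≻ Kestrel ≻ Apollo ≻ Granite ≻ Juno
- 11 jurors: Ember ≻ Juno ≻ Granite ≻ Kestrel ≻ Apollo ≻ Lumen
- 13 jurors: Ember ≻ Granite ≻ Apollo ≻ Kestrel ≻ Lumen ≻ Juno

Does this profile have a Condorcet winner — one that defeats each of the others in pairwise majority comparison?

Head-to-head results (34 voters total):
Kestrel vs Lumen: Kestrel wins 26–8.
Kestrel vs Ember: Ember wins 32–2.
Kestrel vs Juno: Kestrel wins 18–16.
Kestrel vs Apollo: Apollo wins 18–16.
Kestrel vs Granite: Granite wins 29–5.
Lumen vs Ember: Ember wins 29–5.
Lumen vs Juno: Lumen wins 18–16.
Lumen vs Apollo: Apollo wins 26–8.
Lumen vs Granite: Granite wins 31–3.
Ember vs Juno: Ember wins 29–5.
Ember vs Apollo: Ember wins 29–5.
Ember vs Granite: Ember wins 27–7.
Juno vs Apollo: Apollo wins 18–16.
Juno vs Granite: Granite wins 18–16.
Apollo vs Granite: Granite wins 31–3.
Ember beats each rival — Kestrel (32–2), Lumen (29–5), Juno (29–5), Apollo (29–5), Granite (27–7) — so Ember is the Condorcet winner.

Yes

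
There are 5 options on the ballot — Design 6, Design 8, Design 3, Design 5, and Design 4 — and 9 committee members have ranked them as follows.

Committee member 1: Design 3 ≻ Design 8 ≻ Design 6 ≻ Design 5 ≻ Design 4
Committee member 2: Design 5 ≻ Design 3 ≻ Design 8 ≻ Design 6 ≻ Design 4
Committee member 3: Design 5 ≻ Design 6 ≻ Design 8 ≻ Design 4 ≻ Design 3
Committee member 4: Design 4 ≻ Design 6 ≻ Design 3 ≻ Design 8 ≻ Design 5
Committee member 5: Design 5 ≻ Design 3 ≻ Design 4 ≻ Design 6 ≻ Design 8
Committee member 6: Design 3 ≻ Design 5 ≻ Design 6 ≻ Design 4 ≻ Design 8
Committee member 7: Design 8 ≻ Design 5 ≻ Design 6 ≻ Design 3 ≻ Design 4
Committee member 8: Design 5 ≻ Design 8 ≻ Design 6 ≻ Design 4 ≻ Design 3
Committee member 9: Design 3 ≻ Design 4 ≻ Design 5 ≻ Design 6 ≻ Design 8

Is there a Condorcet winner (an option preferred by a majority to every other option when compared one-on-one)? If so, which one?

Design 5

Head-to-head results (9 voters total):
Design 6 vs Design 8: Design 6 wins 5–4.
Design 6 vs Design 3: Design 3 wins 5–4.
Design 6 vs Design 5: Design 5 wins 7–2.
Design 6 vs Design 4: Design 6 wins 6–3.
Design 8 vs Design 3: Design 3 wins 6–3.
Design 8 vs Design 5: Design 5 wins 6–3.
Design 8 vs Design 4: Design 8 wins 5–4.
Design 3 vs Design 5: Design 5 wins 5–4.
Design 3 vs Design 4: Design 3 wins 6–3.
Design 5 vs Design 4: Design 5 wins 7–2.
Design 5 beats each rival — Design 6 (7–2), Design 8 (6–3), Design 3 (5–4), Design 4 (7–2) — so Design 5 is the Condorcet winner.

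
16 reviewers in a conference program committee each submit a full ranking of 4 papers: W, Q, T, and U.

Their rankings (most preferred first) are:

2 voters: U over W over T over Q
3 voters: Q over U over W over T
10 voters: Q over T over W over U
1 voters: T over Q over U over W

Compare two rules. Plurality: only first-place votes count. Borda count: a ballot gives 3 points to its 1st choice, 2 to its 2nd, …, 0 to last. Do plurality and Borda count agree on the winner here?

Yes

Plurality first-place counts: W 0, Q 13, T 1, U 2 → Q.
Borda totals: W 17, Q 41, T 25, U 13 → Q.
The two rules agree on Q.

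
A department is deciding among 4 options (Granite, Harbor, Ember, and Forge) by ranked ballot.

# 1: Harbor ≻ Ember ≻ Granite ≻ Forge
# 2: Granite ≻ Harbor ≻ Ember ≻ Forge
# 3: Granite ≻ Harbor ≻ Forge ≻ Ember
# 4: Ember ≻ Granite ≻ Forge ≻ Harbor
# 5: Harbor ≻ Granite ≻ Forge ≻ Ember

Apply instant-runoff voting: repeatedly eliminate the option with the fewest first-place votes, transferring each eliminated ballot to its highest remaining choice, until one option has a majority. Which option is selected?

Round 1: Granite 2, Harbor 2, Ember 1, Forge 0. Forge has the fewest and is eliminated.
Round 2: Granite 2, Harbor 2, Ember 1. Ember has the fewest and is eliminated.
Round 3: Granite 3, Harbor 2. Granite has a majority.

Granite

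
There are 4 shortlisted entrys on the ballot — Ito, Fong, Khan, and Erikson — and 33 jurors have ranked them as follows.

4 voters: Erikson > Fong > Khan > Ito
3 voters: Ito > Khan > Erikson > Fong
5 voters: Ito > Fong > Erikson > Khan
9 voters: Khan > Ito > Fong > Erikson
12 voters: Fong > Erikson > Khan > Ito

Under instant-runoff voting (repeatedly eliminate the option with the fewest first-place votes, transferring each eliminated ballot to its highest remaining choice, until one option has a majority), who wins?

Round 1: Fong 12, Khan 9, Ito 8, Erikson 4. Erikson has the fewest and is eliminated.
Round 2: Fong 16, Khan 9, Ito 8. Ito has the fewest and is eliminated.
Round 3: Fong 21, Khan 12. Fong has a majority.

Fong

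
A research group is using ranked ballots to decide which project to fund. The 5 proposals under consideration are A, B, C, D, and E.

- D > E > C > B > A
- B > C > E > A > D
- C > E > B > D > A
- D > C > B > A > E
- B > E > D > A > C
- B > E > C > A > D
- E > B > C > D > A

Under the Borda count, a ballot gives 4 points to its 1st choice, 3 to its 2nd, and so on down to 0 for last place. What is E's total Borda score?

18

Borda scores:
  A: 0 + 1 + 0 + 1 + 1 + 1 + 0 = 4
  B: 1 + 4 + 2 + 2 + 4 + 4 + 3 = 20
  C: 2 + 3 + 4 + 3 + 0 + 2 + 2 = 16
  D: 4 + 0 + 1 + 4 + 2 + 0 + 1 = 12
  E: 3 + 2 + 3 + 0 + 3 + 3 + 4 = 18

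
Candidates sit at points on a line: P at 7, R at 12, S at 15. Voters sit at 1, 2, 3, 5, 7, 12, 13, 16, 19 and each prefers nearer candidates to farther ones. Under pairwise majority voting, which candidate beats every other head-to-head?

With single-peaked preferences on a line, the Condorcet winner is the candidate closest to the median voter.
The median voter (position 7) is closest to P at 7.
Check: P vs S — voters closer to P: 5 of 9.

P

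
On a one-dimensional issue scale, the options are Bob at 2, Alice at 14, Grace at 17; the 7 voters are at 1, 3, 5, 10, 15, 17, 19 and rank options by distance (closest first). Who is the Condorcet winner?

With single-peaked preferences on a line, the Condorcet winner is the candidate closest to the median voter.
The median voter (position 10) is closest to Alice at 14.
Check: Alice vs Bob — voters closer to Alice: 4 of 7.

Alice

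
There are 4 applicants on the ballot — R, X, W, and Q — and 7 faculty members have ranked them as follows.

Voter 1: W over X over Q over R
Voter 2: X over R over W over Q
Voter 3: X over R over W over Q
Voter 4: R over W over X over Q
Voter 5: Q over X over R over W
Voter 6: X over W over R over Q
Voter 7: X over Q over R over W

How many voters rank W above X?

2

Ballots ranking W above X: 2.
Ballots ranking X above W: 5.
So 2 of 7 voters prefer W to X.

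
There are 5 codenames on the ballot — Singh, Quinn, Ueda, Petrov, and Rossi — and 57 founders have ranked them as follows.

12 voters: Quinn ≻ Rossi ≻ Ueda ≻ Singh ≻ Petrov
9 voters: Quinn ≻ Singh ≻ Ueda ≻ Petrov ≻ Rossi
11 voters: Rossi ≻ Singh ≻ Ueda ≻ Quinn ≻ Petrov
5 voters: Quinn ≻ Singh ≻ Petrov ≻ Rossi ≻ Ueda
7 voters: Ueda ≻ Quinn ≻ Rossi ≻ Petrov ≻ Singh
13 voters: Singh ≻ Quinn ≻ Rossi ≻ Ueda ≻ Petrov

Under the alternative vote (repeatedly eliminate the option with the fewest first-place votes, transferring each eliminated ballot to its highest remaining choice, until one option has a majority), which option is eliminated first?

Petrov

Round 1: Quinn 26, Singh 13, Rossi 11, Ueda 7, Petrov 0. Petrov has the fewest and is eliminated.
Round 2: Quinn 26, Singh 13, Rossi 11, Ueda 7. Ueda has the fewest and is eliminated.
Round 3: Quinn 33, Singh 13, Rossi 11. Quinn has a majority.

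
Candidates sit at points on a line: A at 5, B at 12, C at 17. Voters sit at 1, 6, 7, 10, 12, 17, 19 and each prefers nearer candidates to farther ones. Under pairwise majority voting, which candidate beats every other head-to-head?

With single-peaked preferences on a line, the Condorcet winner is the candidate closest to the median voter.
The median voter (position 10) is closest to B at 12.
Check: B vs C — voters closer to B: 5 of 7.

B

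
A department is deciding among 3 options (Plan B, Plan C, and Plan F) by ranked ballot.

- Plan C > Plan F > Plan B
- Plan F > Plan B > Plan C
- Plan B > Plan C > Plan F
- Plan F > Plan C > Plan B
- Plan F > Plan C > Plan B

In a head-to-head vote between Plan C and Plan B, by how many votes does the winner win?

Ballots ranking Plan C above Plan B: 3.
Ballots ranking Plan B above Plan C: 2.
Plan C wins 3–2, a margin of 1.

1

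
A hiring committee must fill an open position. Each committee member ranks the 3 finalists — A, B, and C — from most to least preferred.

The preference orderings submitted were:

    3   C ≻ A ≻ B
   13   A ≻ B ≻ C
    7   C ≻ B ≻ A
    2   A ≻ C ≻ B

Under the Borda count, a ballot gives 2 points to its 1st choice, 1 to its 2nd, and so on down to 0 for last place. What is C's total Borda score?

Borda scores:
  A: 3·1 + 13·2 + 7·0 + 2·2 = 33
  B: 3·0 + 13·1 + 7·1 + 2·0 = 20
  C: 3·2 + 13·0 + 7·2 + 2·1 = 22

22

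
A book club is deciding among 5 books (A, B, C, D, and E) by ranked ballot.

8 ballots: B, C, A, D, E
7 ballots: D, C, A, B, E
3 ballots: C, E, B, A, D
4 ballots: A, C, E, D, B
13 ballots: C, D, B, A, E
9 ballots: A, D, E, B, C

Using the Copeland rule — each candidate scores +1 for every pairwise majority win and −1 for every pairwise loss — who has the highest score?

Pairwise results:
  A vs B: B wins 24–20.
  A vs C: C wins 31–13.
  A vs D: A wins 24–20.
  A vs E: A wins 41–3.
  B vs C: C wins 27–17.
  B vs D: D wins 33–11.
  B vs E: B wins 28–16.
  C vs D: C wins 28–16.
  C vs E: C wins 35–9.
  D vs E: D wins 37–7.
Copeland scores (wins − losses):
  A: 2 − 2 = 0
  B: 2 − 2 = 0
  C: 4 − 0 = 4
  D: 2 − 2 = 0
  E: 0 − 4 = -4
C has the best Copeland score.

C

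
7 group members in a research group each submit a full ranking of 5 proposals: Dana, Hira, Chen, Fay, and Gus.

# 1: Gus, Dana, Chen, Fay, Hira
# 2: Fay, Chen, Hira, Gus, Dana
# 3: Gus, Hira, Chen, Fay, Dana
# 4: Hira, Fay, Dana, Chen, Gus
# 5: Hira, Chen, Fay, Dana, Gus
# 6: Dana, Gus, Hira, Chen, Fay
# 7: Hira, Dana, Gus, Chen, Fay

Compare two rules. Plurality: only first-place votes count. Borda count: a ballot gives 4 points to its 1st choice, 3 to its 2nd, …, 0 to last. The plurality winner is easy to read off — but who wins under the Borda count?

Plurality first-place counts: Dana 1, Hira 3, Chen 0, Fay 1, Gus 2 → Hira.
Borda totals: Dana 13, Hira 19, Chen 13, Fay 11, Gus 14 → Hira.

Hira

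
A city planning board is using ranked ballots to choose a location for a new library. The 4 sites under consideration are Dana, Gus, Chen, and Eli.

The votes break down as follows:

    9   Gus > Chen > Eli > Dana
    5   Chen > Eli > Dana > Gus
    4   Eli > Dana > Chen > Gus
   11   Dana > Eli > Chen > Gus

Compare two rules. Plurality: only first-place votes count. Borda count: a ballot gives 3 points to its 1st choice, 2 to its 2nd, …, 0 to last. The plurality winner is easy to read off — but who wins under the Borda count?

Plurality first-place counts: Dana 11, Gus 9, Chen 5, Eli 4 → Dana.
Borda totals: Dana 46, Gus 27, Chen 48, Eli 53 → Eli.

Eli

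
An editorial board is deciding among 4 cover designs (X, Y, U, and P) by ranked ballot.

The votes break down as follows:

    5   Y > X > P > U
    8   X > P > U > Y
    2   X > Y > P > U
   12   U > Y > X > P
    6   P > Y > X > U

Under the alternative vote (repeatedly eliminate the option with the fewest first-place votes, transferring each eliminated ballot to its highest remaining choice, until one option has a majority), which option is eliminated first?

Round 1: U 12, X 10, P 6, Y 5. Y has the fewest and is eliminated.
Round 2: X 15, U 12, P 6. P has the fewest and is eliminated.
Round 3: X 21, U 12. X has a majority.

Y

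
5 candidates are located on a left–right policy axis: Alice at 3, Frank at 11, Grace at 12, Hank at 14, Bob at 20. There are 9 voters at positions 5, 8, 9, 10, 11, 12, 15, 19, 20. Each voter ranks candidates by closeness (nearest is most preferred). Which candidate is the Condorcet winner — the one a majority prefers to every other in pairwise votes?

With single-peaked preferences on a line, the Condorcet winner is the candidate closest to the median voter.
The median voter (position 11) is closest to Frank at 11.
Check: Frank vs Grace — voters closer to Frank: 5 of 9.

Frank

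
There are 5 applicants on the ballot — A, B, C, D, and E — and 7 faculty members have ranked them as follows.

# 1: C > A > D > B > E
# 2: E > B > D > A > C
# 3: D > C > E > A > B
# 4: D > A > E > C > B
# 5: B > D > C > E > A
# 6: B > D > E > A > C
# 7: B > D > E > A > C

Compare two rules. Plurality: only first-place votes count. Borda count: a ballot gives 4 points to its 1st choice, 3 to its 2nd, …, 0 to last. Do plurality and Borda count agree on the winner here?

No

Plurality first-place counts: A 0, B 3, C 1, D 2, E 1 → B.
Borda totals: A 10, B 16, C 10, D 21, E 13 → D.
The two rules disagree: plurality picks B, Borda picks D.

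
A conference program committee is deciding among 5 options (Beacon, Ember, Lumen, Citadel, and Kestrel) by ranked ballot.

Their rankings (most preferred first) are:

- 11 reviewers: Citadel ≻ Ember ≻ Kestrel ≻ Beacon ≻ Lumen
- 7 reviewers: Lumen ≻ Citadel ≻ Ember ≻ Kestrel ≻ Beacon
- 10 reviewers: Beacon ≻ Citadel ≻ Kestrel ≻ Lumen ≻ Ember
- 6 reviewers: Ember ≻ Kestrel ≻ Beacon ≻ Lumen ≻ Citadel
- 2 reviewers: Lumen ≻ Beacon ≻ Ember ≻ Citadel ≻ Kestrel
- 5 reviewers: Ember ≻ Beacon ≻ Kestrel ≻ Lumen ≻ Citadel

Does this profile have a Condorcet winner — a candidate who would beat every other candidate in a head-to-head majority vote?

No

Head-to-head results (41 voters total):
Beacon vs Ember: Ember wins 29–12.
Beacon vs Lumen: Beacon wins 32–9.
Beacon vs Citadel: Beacon wins 23–18.
Beacon vs Kestrel: Kestrel wins 24–17.
Ember vs Lumen: Ember wins 22–19.
Ember vs Citadel: Citadel wins 28–13.
Ember vs Kestrel: Ember wins 31–10.
Lumen vs Citadel: Citadel wins 21–20.
Lumen vs Kestrel: Kestrel wins 32–9.
Citadel vs Kestrel: Citadel wins 30–11.
No candidate beats all others: Beacon beats Citadel beats Ember beats Beacon, a majority cycle.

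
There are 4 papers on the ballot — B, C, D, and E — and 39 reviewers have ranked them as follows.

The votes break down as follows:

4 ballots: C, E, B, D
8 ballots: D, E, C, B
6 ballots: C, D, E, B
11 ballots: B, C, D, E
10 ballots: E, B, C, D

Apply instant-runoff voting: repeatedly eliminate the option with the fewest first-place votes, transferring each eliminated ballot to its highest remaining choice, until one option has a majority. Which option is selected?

Round 1: B 11, C 10, E 10, D 8. D has the fewest and is eliminated.
Round 2: E 18, B 11, C 10. C has the fewest and is eliminated.
Round 3: E 28, B 11. E has a majority.

E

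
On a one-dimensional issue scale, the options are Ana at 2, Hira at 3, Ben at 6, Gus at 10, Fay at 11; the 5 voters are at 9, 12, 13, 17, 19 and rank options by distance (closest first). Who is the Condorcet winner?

Fay

With single-peaked preferences on a line, the Condorcet winner is the candidate closest to the median voter.
The median voter (position 13) is closest to Fay at 11.
Check: Fay vs Ben — voters closer to Fay: 5 of 5.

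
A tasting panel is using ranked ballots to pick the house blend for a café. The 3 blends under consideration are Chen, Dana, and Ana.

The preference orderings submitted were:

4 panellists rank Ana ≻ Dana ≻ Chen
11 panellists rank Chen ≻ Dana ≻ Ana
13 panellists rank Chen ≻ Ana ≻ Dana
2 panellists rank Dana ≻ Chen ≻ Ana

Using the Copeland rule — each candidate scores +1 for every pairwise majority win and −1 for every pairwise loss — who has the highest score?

Pairwise results:
  Chen vs Dana: Chen wins 24–6.
  Chen vs Ana: Chen wins 26–4.
  Dana vs Ana: Ana wins 17–13.
Copeland scores (wins − losses):
  Chen: 2 − 0 = 2
  Dana: 0 − 2 = -2
  Ana: 1 − 1 = 0
Chen has the best Copeland score.

Chen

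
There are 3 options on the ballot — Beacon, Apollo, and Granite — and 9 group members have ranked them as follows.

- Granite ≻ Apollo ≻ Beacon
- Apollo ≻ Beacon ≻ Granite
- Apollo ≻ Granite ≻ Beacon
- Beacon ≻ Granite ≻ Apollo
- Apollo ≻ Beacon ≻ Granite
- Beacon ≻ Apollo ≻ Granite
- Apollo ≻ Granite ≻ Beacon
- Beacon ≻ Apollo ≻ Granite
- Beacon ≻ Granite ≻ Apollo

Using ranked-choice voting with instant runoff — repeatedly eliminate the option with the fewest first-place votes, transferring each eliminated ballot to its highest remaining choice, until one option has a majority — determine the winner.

Apollo

Round 1: Beacon 4, Apollo 4, Granite 1. Granite has the fewest and is eliminated.
Round 2: Apollo 5, Beacon 4. Apollo has a majority.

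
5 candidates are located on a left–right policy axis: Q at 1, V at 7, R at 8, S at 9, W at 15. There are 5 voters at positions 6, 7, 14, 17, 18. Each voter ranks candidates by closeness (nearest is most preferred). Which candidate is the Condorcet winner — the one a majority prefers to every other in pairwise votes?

With single-peaked preferences on a line, the Condorcet winner is the candidate closest to the median voter.
The median voter (position 14) is closest to W at 15.
Check: W vs V — voters closer to W: 3 of 5.

W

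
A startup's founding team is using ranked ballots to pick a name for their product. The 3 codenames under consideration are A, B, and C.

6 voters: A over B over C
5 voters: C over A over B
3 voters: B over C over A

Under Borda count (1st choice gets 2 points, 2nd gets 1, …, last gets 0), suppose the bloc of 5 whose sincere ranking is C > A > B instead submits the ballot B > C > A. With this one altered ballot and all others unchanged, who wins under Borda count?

Borda totals with the altered ballot: A 12, B 22, C 8.
The switch changes the winner from A to B.

B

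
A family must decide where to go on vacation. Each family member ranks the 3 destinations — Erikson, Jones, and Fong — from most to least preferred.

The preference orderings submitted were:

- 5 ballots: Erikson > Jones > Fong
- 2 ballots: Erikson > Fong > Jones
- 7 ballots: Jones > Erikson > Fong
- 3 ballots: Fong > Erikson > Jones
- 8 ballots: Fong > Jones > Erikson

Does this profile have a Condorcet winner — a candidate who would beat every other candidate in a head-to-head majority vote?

No

Head-to-head results (25 voters total):
Erikson vs Jones: Jones wins 15–10.
Erikson vs Fong: Erikson wins 14–11.
Jones vs Fong: Fong wins 13–12.
No candidate beats all others: Erikson beats Fong beats Jones beats Erikson, a majority cycle.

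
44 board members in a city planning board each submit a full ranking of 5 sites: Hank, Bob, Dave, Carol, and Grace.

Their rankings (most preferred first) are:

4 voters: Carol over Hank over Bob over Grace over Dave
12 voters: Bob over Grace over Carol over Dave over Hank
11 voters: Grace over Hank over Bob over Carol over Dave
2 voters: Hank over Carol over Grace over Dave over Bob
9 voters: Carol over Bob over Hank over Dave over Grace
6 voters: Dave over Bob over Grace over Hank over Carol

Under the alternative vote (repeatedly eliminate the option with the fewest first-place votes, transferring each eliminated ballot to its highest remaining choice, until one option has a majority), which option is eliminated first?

Round 1: Carol 13, Bob 12, Grace 11, Dave 6, Hank 2. Hank has the fewest and is eliminated.
Round 2: Carol 15, Bob 12, Grace 11, Dave 6. Dave has the fewest and is eliminated.
Round 3: Bob 18, Carol 15, Grace 11. Grace has the fewest and is eliminated.
Round 4: Bob 29, Carol 15. Bob has a majority.

Hank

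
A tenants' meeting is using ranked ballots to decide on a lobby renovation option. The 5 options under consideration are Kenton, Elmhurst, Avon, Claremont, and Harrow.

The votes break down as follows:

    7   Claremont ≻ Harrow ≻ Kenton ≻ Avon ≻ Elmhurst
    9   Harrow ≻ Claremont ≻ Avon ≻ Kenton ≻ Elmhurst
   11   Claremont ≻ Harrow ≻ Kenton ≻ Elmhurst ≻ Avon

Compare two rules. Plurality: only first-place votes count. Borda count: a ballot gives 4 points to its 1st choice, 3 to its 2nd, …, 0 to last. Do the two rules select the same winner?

Plurality first-place counts: Kenton 0, Elmhurst 0, Avon 0, Claremont 18, Harrow 9 → Claremont.
Borda totals: Kenton 45, Elmhurst 11, Avon 25, Claremont 99, Harrow 90 → Claremont.
The two rules agree on Claremont.

Yes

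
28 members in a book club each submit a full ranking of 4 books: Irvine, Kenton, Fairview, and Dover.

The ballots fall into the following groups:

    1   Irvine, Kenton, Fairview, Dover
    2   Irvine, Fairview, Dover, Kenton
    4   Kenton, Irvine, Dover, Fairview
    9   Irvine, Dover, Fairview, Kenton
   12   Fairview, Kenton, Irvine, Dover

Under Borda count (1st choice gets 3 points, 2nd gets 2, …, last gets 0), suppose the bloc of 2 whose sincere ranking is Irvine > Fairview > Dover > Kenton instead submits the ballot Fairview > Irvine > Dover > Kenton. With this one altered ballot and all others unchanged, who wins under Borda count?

Irvine

Borda totals with the altered ballot: Irvine 54, Kenton 38, Fairview 52, Dover 24.
The winner is unchanged: still Irvine.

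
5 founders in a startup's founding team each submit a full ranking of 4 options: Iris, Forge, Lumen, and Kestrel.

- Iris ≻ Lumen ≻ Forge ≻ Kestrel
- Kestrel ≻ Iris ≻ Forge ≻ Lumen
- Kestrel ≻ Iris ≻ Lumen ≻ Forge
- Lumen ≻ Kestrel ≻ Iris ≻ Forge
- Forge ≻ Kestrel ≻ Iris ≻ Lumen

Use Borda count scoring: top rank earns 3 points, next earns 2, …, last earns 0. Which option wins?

Kestrel

Borda scores:
  Iris: 3 + 2 + 2 + 1 + 1 = 9
  Forge: 1 + 1 + 0 + 0 + 3 = 5
  Lumen: 2 + 0 + 1 + 3 + 0 = 6
  Kestrel: 0 + 3 + 3 + 2 + 2 = 10
Kestrel has the highest total.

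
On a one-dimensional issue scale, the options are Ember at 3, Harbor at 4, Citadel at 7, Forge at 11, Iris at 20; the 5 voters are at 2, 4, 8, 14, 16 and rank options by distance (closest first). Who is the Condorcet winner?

With single-peaked preferences on a line, the Condorcet winner is the candidate closest to the median voter.
The median voter (position 8) is closest to Citadel at 7.
Check: Citadel vs Iris — voters closer to Citadel: 3 of 5.

Citadel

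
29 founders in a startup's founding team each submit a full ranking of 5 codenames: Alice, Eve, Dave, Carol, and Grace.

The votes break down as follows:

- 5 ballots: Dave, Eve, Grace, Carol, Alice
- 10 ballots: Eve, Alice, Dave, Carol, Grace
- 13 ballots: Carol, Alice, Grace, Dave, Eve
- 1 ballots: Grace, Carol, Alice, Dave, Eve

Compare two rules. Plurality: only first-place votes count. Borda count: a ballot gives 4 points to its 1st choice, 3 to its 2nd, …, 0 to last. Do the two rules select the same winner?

Plurality first-place counts: Alice 0, Eve 10, Dave 5, Carol 13, Grace 1 → Carol.
Borda totals: Alice 71, Eve 55, Dave 54, Carol 70, Grace 40 → Alice.
The two rules disagree: plurality picks Carol, Borda picks Alice.

No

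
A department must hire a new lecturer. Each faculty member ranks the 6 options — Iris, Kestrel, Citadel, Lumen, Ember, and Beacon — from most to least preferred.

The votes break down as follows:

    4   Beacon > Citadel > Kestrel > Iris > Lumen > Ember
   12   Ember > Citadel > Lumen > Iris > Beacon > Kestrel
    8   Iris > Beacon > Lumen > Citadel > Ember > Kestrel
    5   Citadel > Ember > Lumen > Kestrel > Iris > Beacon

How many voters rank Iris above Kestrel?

Ballots ranking Iris above Kestrel: 12+8 = 20.
Ballots ranking Kestrel above Iris: 4+5 = 9.
So 20 of 29 voters prefer Iris to Kestrel.

20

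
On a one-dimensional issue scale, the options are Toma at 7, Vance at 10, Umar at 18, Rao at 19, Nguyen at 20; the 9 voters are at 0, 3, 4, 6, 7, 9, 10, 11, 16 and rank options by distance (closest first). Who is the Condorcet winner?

Toma

With single-peaked preferences on a line, the Condorcet winner is the candidate closest to the median voter.
The median voter (position 7) is closest to Toma at 7.
Check: Toma vs Umar — voters closer to Toma: 8 of 9.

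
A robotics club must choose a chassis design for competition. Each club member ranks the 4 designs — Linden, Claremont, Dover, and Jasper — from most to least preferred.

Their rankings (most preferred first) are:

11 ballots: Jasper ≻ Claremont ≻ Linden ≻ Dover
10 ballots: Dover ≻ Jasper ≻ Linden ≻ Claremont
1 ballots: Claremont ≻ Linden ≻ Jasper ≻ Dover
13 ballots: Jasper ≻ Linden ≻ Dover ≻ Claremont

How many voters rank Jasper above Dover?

25

Ballots ranking Jasper above Dover: 11+1+13 = 25.
Ballots ranking Dover above Jasper: 10.
So 25 of 35 voters prefer Jasper to Dover.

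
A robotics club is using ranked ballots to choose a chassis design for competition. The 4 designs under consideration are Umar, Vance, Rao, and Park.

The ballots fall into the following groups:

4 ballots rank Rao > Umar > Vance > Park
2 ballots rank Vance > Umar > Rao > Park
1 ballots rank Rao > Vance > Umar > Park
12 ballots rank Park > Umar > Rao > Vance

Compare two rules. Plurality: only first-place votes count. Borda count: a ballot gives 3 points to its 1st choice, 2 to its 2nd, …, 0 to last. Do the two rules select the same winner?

Plurality first-place counts: Umar 0, Vance 2, Rao 5, Park 12 → Park.
Borda totals: Umar 37, Vance 12, Rao 29, Park 36 → Umar.
The two rules disagree: plurality picks Park, Borda picks Umar.

No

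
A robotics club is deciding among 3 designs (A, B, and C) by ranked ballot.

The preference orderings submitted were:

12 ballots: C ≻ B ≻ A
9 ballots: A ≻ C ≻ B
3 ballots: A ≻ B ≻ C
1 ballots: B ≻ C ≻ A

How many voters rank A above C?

12

Ballots ranking A above C: 9+3 = 12.
Ballots ranking C above A: 12+1 = 13.
So 12 of 25 voters prefer A to C.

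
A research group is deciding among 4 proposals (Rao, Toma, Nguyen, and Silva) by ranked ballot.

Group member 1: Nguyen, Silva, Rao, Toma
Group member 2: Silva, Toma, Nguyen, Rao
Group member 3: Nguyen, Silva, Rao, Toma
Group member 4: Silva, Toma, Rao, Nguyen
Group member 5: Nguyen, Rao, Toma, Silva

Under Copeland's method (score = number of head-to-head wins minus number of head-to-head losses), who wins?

Nguyen

Pairwise results:
  Rao vs Toma: Rao wins 3–2.
  Rao vs Nguyen: Nguyen wins 4–1.
  Rao vs Silva: Silva wins 4–1.
  Toma vs Nguyen: Nguyen wins 3–2.
  Toma vs Silva: Silva wins 4–1.
  Nguyen vs Silva: Nguyen wins 3–2.
Copeland scores (wins − losses):
  Rao: 1 − 2 = -1
  Toma: 0 − 3 = -3
  Nguyen: 3 − 0 = 3
  Silva: 2 − 1 = 1
Nguyen has the best Copeland score.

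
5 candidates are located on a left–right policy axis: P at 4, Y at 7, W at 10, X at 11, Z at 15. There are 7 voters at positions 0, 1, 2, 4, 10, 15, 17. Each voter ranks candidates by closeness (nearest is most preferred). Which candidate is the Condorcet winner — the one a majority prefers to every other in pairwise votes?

P

With single-peaked preferences on a line, the Condorcet winner is the candidate closest to the median voter.
The median voter (position 4) is closest to P at 4.
Check: P vs W — voters closer to P: 4 of 7.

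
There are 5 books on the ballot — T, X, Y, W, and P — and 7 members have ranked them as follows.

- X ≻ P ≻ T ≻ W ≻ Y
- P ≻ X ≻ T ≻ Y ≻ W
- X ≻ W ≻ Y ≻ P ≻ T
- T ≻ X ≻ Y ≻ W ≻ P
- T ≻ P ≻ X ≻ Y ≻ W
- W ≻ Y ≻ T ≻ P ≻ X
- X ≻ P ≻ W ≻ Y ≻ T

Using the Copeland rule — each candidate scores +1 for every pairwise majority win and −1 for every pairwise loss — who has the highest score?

Pairwise results:
  T vs X: X wins 4–3.
  T vs Y: T wins 4–3.
  T vs W: T wins 4–3.
  T vs P: P wins 4–3.
  X vs Y: X wins 6–1.
  X vs W: X wins 6–1.
  X vs P: X wins 4–3.
  Y vs W: W wins 4–3.
  Y vs P: P wins 4–3.
  W vs P: P wins 4–3.
Copeland scores (wins − losses):
  T: 2 − 2 = 0
  X: 4 − 0 = 4
  Y: 0 − 4 = -4
  W: 1 − 3 = -2
  P: 3 − 1 = 2
X has the best Copeland score.

X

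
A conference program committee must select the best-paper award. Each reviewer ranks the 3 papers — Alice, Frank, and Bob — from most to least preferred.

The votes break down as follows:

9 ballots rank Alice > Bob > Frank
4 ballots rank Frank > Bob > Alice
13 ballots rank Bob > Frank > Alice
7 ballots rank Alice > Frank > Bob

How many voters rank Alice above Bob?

Ballots ranking Alice above Bob: 9+7 = 16.
Ballots ranking Bob above Alice: 4+13 = 17.
So 16 of 33 voters prefer Alice to Bob.

16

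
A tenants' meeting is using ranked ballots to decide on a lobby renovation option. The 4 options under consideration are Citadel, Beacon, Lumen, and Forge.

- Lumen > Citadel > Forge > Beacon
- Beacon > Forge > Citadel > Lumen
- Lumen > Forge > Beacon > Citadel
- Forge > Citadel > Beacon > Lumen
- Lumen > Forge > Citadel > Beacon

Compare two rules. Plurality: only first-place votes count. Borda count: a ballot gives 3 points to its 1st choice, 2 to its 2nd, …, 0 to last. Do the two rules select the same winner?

Plurality first-place counts: Citadel 0, Beacon 1, Lumen 3, Forge 1 → Lumen.
Borda totals: Citadel 6, Beacon 5, Lumen 9, Forge 10 → Forge.
The two rules disagree: plurality picks Lumen, Borda picks Forge.

No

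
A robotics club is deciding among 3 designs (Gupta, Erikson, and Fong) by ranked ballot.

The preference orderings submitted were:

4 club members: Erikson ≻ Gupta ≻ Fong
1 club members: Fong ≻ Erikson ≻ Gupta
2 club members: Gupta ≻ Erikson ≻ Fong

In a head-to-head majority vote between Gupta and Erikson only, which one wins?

Erikson

Ballots ranking Gupta above Erikson: 2.
Ballots ranking Erikson above Gupta: 4+1 = 5.
Erikson wins the head-to-head, 5–2.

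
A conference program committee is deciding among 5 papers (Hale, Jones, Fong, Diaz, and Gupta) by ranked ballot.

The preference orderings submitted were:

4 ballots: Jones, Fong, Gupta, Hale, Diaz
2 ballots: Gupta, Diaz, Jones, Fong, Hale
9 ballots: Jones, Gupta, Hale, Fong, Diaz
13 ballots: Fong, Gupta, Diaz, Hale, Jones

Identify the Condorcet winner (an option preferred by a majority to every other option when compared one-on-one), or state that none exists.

Head-to-head results (28 voters total):
Hale vs Jones: Jones wins 15–13.
Hale vs Fong: Fong wins 19–9.
Hale vs Diaz: Diaz wins 15–13.
Hale vs Gupta: Gupta wins 28–0.
Jones vs Fong: Jones wins 15–13.
Jones vs Diaz: Diaz wins 15–13.
Jones vs Gupta: Gupta wins 15–13.
Fong vs Diaz: Fong wins 26–2.
Fong vs Gupta: Fong wins 17–11.
Diaz vs Gupta: Gupta wins 28–0.
No candidate beats all others: Jones beats Fong beats Diaz beats Jones, a majority cycle.

There is no Condorcet winner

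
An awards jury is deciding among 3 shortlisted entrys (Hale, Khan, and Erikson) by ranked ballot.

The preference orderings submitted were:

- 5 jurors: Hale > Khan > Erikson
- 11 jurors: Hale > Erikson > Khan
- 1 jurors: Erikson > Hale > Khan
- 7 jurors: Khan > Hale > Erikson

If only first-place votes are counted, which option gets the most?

Hale

First-place vote totals:
  Hale: 16
  Khan: 7
  Erikson: 1
Hale has the most first-place votes.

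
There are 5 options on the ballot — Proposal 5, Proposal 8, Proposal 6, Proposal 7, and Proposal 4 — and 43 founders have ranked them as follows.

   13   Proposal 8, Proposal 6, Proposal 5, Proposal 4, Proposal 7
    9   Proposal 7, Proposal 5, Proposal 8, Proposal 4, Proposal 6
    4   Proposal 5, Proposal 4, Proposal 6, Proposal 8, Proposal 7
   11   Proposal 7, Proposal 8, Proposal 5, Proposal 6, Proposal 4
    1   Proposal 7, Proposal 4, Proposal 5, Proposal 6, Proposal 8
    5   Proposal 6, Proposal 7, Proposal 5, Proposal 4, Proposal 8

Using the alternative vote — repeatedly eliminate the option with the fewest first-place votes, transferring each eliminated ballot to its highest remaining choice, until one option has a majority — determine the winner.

Round 1: Proposal 7 21, Proposal 8 13, Proposal 6 5, Proposal 5 4, Proposal 4 0. Proposal 4 has the fewest and is eliminated.
Round 2: Proposal 7 21, Proposal 8 13, Proposal 6 5, Proposal 5 4. Proposal 5 has the fewest and is eliminated.
Round 3: Proposal 7 21, Proposal 8 13, Proposal 6 9. Proposal 6 has the fewest and is eliminated.
Round 4: Proposal 7 26, Proposal 8 17. Proposal 7 has a majority.

Proposal 7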